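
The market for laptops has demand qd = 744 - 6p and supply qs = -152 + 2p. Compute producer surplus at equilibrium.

Equilibrium: 744 - 6p = -152 + 2p gives p* = 112, q* = 72.
Supply starts at p = 76 (where qs = 0).
PS = ½(112 − 76)(72) = 1296.

Producer surplus = 1296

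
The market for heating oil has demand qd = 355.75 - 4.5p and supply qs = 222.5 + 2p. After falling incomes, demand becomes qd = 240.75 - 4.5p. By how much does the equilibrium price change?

Original equilibrium: p* = 20.5, q* = 263.5.
New equilibrium: 240.75 - 4.5p = 222.5 + 2p, so 18.25 = 6.5p and p' = 73/26; q' = 240.75 − 4.5(73/26) = 5931/26.
Change in price: 73/26 − 20.5 = -230/13.

Δp = -230/13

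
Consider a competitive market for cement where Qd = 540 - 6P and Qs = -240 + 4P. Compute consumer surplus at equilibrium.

Equilibrium: 540 - 6P = -240 + 4P gives P* = 78, Q* = 72.
Demand choke price (Qd = 0): P = 90.
CS = ½(90 − 78)(72) = 432.

Consumer surplus = 432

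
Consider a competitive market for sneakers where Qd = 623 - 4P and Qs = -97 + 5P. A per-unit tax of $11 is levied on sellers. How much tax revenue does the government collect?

Pre-tax equilibrium: P* = 80, Q* = 303.
Tax on sellers shifts supply to Qs = -97 + 5(P − 11) = -152 + 5P.
623 - 4P = -152 + 5P gives buyer price Pb = 775/9; sellers receive Ps = 775/9 − 11 = 676/9.
New quantity: Q = 623 − 4(775/9) = 2507/9.
Revenue = 11 × 2507/9 = 27577/9.

Tax revenue = 27577/9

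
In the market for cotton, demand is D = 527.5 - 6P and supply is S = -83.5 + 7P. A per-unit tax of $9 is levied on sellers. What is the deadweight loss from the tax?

Pre-tax equilibrium: P* = 47, Q* = 245.5.
Tax on sellers shifts supply to S = -83.5 + 7(P − 9) = -146.5 + 7P.
527.5 - 6P = -146.5 + 7P gives buyer price Pb = 674/13; sellers receive Ps = 674/13 − 9 = 557/13.
New quantity: Q = 527.5 − 6(674/13) = 5627/26.
DWL = ½ × 9 × (245.5 − 5627/26) = 1701/13.

Deadweight loss = 1701/13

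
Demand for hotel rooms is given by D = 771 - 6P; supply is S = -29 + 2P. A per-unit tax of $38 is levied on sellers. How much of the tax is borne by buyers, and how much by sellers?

Buyers bear $9.5, sellers bear $28.5

Pre-tax equilibrium: P* = 100, Q* = 171.
Tax on sellers shifts supply to S = -29 + 2(P − 38) = -105 + 2P.
771 - 6P = -105 + 2P gives buyer price Pb = 109.5; sellers receive Ps = 109.5 − 38 = 71.5.
New quantity: Q = 771 − 6(109.5) = 114.
Buyer burden = 109.5 − 100 = 9.5; seller burden = 100 − 71.5 = 28.5.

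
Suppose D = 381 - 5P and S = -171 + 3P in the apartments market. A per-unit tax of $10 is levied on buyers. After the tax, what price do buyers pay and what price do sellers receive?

Buyers pay $72.75, sellers receive $62.75

Pre-tax equilibrium: P* = 69, Q* = 36.
Tax on buyers shifts demand to D = 381 − 5(P + 10) = 331 - 5P.
331 - 5P = -171 + 3P gives seller price Ps = 62.75; buyers pay Pb = 62.75 + 10 = 72.75.
New quantity: Q = 381 − 5(72.75) = 17.25.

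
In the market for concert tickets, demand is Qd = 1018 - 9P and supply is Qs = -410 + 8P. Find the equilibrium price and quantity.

Set Qd = Qs: 1018 - 9P = -410 + 8P.
1428 = 17P, so P* = 84.
Q* = 1018 − 9(84) = 262.

P* = 84, Q* = 262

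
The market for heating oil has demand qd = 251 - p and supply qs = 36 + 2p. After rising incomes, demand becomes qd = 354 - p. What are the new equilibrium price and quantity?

Original equilibrium: p* = 215/3, q* = 538/3.
New equilibrium: 354 - p = 36 + 2p, so 318 = 3p and p' = 106; q' = 354 − 1(106) = 248.

p' = 106, q' = 248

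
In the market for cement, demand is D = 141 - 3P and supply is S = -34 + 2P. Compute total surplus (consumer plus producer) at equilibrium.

Equilibrium: 141 - 3P = -34 + 2P gives P* = 35, Q* = 36.
Demand choke price: P = 47; supply starts at P = 17.
CS = ½(47 − 35)(36) = 216; PS = ½(35 − 17)(36) = 324.

Total surplus = 540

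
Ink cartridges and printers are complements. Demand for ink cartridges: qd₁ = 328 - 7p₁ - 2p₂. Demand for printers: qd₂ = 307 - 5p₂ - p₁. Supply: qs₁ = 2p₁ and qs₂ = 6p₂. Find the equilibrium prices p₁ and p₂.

Market 1: 328 - 7p₁ - 2p₂ = 2p₁ → 9p₁ + 2p₂ = 328.
Market 2: 11p₂ + p₁ = 307.
Eliminating p₂: 11×(1) − 2×(2) gives 97p₁ = 2994, so p₁ = 2994/97.
Back-substitute into (2): p₂ = (307 − 1×2994/97) / 11 = 2435/97.

p₁ = 2994/97, p₂ = 2435/97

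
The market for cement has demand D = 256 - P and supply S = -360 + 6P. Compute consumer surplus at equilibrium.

Equilibrium: 256 - P = -360 + 6P gives P* = 88, Q* = 168.
Demand choke price (D = 0): P = 256.
CS = ½(256 − 88)(168) = 14112.

Consumer surplus = 14112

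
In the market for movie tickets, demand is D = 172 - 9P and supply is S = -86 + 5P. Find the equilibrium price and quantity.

P* = 129/7, Q* = 43/7

Set D = S: 172 - 9P = -86 + 5P.
258 = 14P, so P* = 129/7.
Q* = 172 − 9(129/7) = 43/7.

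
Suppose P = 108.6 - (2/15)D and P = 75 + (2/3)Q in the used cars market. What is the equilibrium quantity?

Set the two price expressions equal: 108.6 - (2/15)Q = 75 + (2/3)Q.
33.6 = 0.8Q, so Q* = 42.
P* = 108.6 − (2/15)(42) = 103.

Q* = 42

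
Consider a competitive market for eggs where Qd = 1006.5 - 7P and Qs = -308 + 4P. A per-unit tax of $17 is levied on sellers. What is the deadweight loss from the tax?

Deadweight loss = 4046/11

Pre-tax equilibrium: P* = 119.5, Q* = 170.
Tax on sellers shifts supply to Qs = -308 + 4(P − 17) = -376 + 4P.
1006.5 - 7P = -376 + 4P gives buyer price Pb = 2765/22; sellers receive Ps = 2765/22 − 17 = 2391/22.
New quantity: Q = 1006.5 − 7(2765/22) = 1394/11.
DWL = ½ × 17 × (170 − 1394/11) = 4046/11.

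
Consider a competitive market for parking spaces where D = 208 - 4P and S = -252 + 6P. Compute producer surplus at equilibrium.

Equilibrium: 208 - 4P = -252 + 6P gives P* = 46, Q* = 24.
Supply starts at P = 42 (where S = 0).
PS = ½(46 − 42)(24) = 48.

Producer surplus = 48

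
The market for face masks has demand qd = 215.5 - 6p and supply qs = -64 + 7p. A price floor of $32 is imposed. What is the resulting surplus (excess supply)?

Equilibrium price would be p* = 21.5, so the floor at 32 binds.
At p = 32: qd = 23.5, qs = 160.
Surplus = 160 − 23.5 = 136.5.

Surplus = 136.5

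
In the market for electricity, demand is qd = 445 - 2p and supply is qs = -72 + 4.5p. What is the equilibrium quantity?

q* = 3717/13

Set qd = qs: 445 - 2p = -72 + 4.5p.
517 = 6.5p, so p* = 1034/13.
q* = 445 − 2(1034/13) = 3717/13.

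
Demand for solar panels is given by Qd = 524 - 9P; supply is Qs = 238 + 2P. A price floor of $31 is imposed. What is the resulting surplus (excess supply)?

Surplus = 55

Equilibrium price would be P* = 26, so the floor at 31 binds.
At P = 31: Qd = 245, Qs = 300.
Surplus = 300 − 245 = 55.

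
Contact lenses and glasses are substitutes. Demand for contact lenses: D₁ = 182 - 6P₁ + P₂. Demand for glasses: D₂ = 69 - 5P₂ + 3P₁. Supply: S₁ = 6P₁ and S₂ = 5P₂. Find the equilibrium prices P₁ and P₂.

P₁ = 1889/117, P₂ = 458/39

Market 1: 182 - 6P₁ + P₂ = 6P₁ → 12P₁ - P₂ = 182.
Market 2: 10P₂ - 3P₁ = 69.
Eliminating P₂: 10×(1) + 1×(2) gives 117P₁ = 1889, so P₁ = 1889/117.
Back-substitute into (2): P₂ = (69 + 3×1889/117) / 10 = 458/39.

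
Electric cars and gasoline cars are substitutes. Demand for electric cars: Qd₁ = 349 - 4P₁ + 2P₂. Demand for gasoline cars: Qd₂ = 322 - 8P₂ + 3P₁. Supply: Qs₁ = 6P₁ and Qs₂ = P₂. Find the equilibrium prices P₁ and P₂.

P₁ = 3785/84, P₂ = 4267/84

Market 1: 349 - 4P₁ + 2P₂ = 6P₁ → 10P₁ - 2P₂ = 349.
Market 2: 9P₂ - 3P₁ = 322.
Eliminating P₂: 9×(1) + 2×(2) gives 84P₁ = 3785, so P₁ = 3785/84.
Back-substitute into (2): P₂ = (322 + 3×3785/84) / 9 = 4267/84.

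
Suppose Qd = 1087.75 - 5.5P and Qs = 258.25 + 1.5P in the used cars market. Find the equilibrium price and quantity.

P* = 118.5, Q* = 436

Set Qd = Qs: 1087.75 - 5.5P = 258.25 + 1.5P.
829.5 = 7P, so P* = 118.5.
Q* = 1087.75 − 5.5(118.5) = 436.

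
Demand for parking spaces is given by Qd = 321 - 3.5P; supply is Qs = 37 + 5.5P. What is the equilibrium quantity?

Set Qd = Qs: 321 - 3.5P = 37 + 5.5P.
284 = 9P, so P* = 284/9.
Q* = 321 − 3.5(284/9) = 1895/9.

Q* = 1895/9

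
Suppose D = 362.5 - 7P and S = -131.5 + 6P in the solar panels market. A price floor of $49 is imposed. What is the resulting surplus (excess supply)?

Surplus = 143

Equilibrium price would be P* = 38, so the floor at 49 binds.
At P = 49: D = 19.5, S = 162.5.
Surplus = 162.5 − 19.5 = 143.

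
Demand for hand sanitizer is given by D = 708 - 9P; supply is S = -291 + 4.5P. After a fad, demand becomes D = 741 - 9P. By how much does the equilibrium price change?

ΔP = 22/9

Original equilibrium: P* = 74, Q* = 42.
New equilibrium: 741 - 9P = -291 + 4.5P, so 1032 = 13.5P and P' = 688/9; Q' = 741 − 9(688/9) = 53.
Change in price: 688/9 − 74 = 22/9.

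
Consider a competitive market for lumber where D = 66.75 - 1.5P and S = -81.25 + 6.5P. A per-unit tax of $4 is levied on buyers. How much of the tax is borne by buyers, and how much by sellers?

Buyers bear $3.25, sellers bear $0.75

Pre-tax equilibrium: P* = 18.5, Q* = 39.
Tax on buyers shifts demand to D = 66.75 − 1.5(P + 4) = 60.75 - 1.5P.
60.75 - 1.5P = -81.25 + 6.5P gives seller price Ps = 17.75; buyers pay Pb = 17.75 + 4 = 21.75.
New quantity: Q = 66.75 − 1.5(21.75) = 34.125.
Buyer burden = 21.75 − 18.5 = 3.25; seller burden = 18.5 − 17.75 = 0.75.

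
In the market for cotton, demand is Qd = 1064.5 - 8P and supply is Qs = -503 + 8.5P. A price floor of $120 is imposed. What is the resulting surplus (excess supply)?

Surplus = 412.5

Equilibrium price would be P* = 95, so the floor at 120 binds.
At P = 120: Qd = 104.5, Qs = 517.
Surplus = 517 − 104.5 = 412.5.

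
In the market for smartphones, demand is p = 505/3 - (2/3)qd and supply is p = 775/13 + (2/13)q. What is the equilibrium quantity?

Set the two price expressions equal: 505/3 - (2/3)q = 775/13 + (2/13)q.
4240/39 = (32/39)q, so q* = 132.5.
p* = 505/3 − (2/3)(132.5) = 80.

q* = 132.5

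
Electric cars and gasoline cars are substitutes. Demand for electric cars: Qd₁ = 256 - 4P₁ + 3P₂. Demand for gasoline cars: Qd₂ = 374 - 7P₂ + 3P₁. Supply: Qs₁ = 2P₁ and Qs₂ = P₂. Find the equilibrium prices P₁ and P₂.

P₁ = 3170/39, P₂ = 1004/13

Market 1: 256 - 4P₁ + 3P₂ = 2P₁ → 6P₁ - 3P₂ = 256.
Market 2: 8P₂ - 3P₁ = 374.
Eliminating P₂: 8×(1) + 3×(2) gives 39P₁ = 3170, so P₁ = 3170/39.
Back-substitute into (2): P₂ = (374 + 3×3170/39) / 8 = 1004/13.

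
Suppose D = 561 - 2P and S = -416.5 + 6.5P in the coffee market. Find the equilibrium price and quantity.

Set D = S: 561 - 2P = -416.5 + 6.5P.
977.5 = 8.5P, so P* = 115.
Q* = 561 − 2(115) = 331.

P* = 115, Q* = 331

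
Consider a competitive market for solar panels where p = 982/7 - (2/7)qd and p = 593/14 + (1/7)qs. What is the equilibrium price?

p* = 75

Set the two price expressions equal: 982/7 - (2/7)q = 593/14 + (1/7)q.
1371/14 = (3/7)q, so q* = 228.5.
p* = 982/7 − (2/7)(228.5) = 75.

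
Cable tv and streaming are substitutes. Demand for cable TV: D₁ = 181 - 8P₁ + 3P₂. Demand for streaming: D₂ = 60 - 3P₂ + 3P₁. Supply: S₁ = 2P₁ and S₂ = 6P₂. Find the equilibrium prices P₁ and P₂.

Market 1: 181 - 8P₁ + 3P₂ = 2P₁ → 10P₁ - 3P₂ = 181.
Market 2: 9P₂ - 3P₁ = 60.
Eliminating P₂: 9×(1) + 3×(2) gives 81P₁ = 1809, so P₁ = 67/3.
Back-substitute into (2): P₂ = (60 + 3×67/3) / 9 = 127/9.

P₁ = 67/3, P₂ = 127/9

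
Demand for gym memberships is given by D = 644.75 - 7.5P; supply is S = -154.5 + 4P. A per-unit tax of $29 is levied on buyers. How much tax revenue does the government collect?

Tax revenue = 63829/46

Pre-tax equilibrium: P* = 69.5, Q* = 123.5.
Tax on buyers shifts demand to D = 644.75 − 7.5(P + 29) = 427.25 - 7.5P.
427.25 - 7.5P = -154.5 + 4P gives seller price Ps = 2327/46; buyers pay Pb = 2327/46 + 29 = 3661/46.
New quantity: Q = 644.75 − 7.5(3661/46) = 2201/46.
Revenue = 29 × 2201/46 = 63829/46.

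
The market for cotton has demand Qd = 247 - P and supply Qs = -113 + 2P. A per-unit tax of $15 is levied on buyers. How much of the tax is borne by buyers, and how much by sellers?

Pre-tax equilibrium: P* = 120, Q* = 127.
Tax on buyers shifts demand to Qd = 247 − 1(P + 15) = 232 - P.
232 - P = -113 + 2P gives seller price Ps = 115; buyers pay Pb = 115 + 15 = 130.
New quantity: Q = 247 − 1(130) = 117.
Buyer burden = 130 − 120 = 10; seller burden = 120 − 115 = 5.

Buyers bear $10, sellers bear $5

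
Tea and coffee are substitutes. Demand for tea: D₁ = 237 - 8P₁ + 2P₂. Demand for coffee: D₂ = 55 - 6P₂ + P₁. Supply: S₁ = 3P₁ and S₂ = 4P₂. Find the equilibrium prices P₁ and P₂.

P₁ = 620/27, P₂ = 421/54

Market 1: 237 - 8P₁ + 2P₂ = 3P₁ → 11P₁ - 2P₂ = 237.
Market 2: 10P₂ - P₁ = 55.
Eliminating P₂: 10×(1) + 2×(2) gives 108P₁ = 2480, so P₁ = 620/27.
Back-substitute into (2): P₂ = (55 + 1×620/27) / 10 = 421/54.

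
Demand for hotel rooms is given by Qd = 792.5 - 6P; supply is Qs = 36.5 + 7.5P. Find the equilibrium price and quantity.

Set Qd = Qs: 792.5 - 6P = 36.5 + 7.5P.
756 = 13.5P, so P* = 56.
Q* = 792.5 − 6(56) = 456.5.

P* = 56, Q* = 456.5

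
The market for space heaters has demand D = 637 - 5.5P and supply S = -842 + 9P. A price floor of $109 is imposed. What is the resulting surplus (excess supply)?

Surplus = 101.5

Equilibrium price would be P* = 102, so the floor at 109 binds.
At P = 109: D = 37.5, S = 139.
Surplus = 139 − 37.5 = 101.5.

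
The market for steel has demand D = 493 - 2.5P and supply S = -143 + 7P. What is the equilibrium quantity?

Set D = S: 493 - 2.5P = -143 + 7P.
636 = 9.5P, so P* = 1272/19.
Q* = 493 − 2.5(1272/19) = 6187/19.

Q* = 6187/19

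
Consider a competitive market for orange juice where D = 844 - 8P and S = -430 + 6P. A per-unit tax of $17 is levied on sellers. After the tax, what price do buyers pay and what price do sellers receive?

Pre-tax equilibrium: P* = 91, Q* = 116.
Tax on sellers shifts supply to S = -430 + 6(P − 17) = -532 + 6P.
844 - 8P = -532 + 6P gives buyer price Pb = 688/7; sellers receive Ps = 688/7 − 17 = 569/7.
New quantity: Q = 844 − 8(688/7) = 404/7.

Buyers pay 688/7, sellers receive 569/7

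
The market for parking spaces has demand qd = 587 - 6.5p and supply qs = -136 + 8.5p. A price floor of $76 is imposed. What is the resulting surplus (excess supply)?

Surplus = 417

Equilibrium price would be p* = 48.2, so the floor at 76 binds.
At p = 76: qd = 93, qs = 510.
Surplus = 510 − 93 = 417.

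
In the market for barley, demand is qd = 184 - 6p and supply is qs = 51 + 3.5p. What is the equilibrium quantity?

Set qd = qs: 184 - 6p = 51 + 3.5p.
133 = 9.5p, so p* = 14.
q* = 184 − 6(14) = 100.

q* = 100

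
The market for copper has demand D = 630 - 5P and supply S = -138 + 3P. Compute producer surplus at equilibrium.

Equilibrium: 630 - 5P = -138 + 3P gives P* = 96, Q* = 150.
Supply starts at P = 46 (where S = 0).
PS = ½(96 − 46)(150) = 3750.

Producer surplus = 3750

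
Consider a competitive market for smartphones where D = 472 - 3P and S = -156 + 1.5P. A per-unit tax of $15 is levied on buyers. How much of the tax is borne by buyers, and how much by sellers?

Pre-tax equilibrium: P* = 1256/9, Q* = 160/3.
Tax on buyers shifts demand to D = 472 − 3(P + 15) = 427 - 3P.
427 - 3P = -156 + 1.5P gives seller price Ps = 1166/9; buyers pay Pb = 1166/9 + 15 = 1301/9.
New quantity: Q = 472 − 3(1301/9) = 115/3.
Buyer burden = 1301/9 − 1256/9 = 5; seller burden = 1256/9 − 1166/9 = 10.

Buyers bear $5, sellers bear $10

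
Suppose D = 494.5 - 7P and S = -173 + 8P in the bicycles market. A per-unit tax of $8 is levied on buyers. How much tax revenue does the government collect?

Pre-tax equilibrium: P* = 44.5, Q* = 183.
Tax on buyers shifts demand to D = 494.5 − 7(P + 8) = 438.5 - 7P.
438.5 - 7P = -173 + 8P gives seller price Ps = 1223/30; buyers pay Pb = 1223/30 + 8 = 1463/30.
New quantity: Q = 494.5 − 7(1463/30) = 2297/15.
Revenue = 8 × 2297/15 = 18376/15.

Tax revenue = 18376/15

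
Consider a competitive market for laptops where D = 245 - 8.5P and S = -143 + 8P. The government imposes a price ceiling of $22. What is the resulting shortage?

Shortage = 25

Equilibrium price would be P* = 776/33, so the ceiling at 22 binds.
At P = 22: D = 245 − 8.5(22) = 58, S = -143 + 8(22) = 33.
Shortage = 58 − 33 = 25.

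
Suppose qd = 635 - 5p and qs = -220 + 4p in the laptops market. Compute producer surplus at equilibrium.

Producer surplus = 3200

Equilibrium: 635 - 5p = -220 + 4p gives p* = 95, q* = 160.
Supply starts at p = 55 (where qs = 0).
PS = ½(95 − 55)(160) = 3200.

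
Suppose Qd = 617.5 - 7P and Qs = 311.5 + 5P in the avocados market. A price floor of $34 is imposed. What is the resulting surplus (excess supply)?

Surplus = 102

Equilibrium price would be P* = 25.5, so the floor at 34 binds.
At P = 34: Qd = 379.5, Qs = 481.5.
Surplus = 481.5 − 379.5 = 102.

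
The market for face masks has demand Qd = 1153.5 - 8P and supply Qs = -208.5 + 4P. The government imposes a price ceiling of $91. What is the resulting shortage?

Shortage = 270

Equilibrium price would be P* = 113.5, so the ceiling at 91 binds.
At P = 91: Qd = 1153.5 − 8(91) = 425.5, Qs = -208.5 + 4(91) = 155.5.
Shortage = 425.5 − 155.5 = 270.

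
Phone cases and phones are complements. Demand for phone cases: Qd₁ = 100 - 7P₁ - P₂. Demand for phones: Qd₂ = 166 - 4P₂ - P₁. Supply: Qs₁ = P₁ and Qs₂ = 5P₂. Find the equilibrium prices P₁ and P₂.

Market 1: 100 - 7P₁ - P₂ = P₁ → 8P₁ + P₂ = 100.
Market 2: 9P₂ + P₁ = 166.
Eliminating P₂: 9×(1) − 1×(2) gives 71P₁ = 734, so P₁ = 734/71.
Back-substitute into (2): P₂ = (166 − 1×734/71) / 9 = 1228/71.

P₁ = 734/71, P₂ = 1228/71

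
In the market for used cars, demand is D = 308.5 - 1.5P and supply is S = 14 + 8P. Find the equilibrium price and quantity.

Set D = S: 308.5 - 1.5P = 14 + 8P.
294.5 = 9.5P, so P* = 31.
Q* = 308.5 − 1.5(31) = 262.

P* = 31, Q* = 262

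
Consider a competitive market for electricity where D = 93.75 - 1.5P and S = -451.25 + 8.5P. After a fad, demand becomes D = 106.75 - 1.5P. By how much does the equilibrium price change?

ΔP = 1.3

Original equilibrium: P* = 54.5, Q* = 12.
New equilibrium: 106.75 - 1.5P = -451.25 + 8.5P, so 558 = 10P and P' = 55.8; Q' = 106.75 − 1.5(55.8) = 23.05.
Change in price: 55.8 − 54.5 = 1.3.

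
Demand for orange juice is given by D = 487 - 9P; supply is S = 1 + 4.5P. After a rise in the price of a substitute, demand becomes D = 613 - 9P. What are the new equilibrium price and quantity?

Original equilibrium: P* = 36, Q* = 163.
New equilibrium: 613 - 9P = 1 + 4.5P, so 612 = 13.5P and P' = 136/3; Q' = 613 − 9(136/3) = 205.

P' = 136/3, Q' = 205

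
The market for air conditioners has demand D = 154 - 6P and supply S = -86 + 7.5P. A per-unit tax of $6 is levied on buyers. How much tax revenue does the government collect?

Tax revenue = 164

Pre-tax equilibrium: P* = 160/9, Q* = 142/3.
Tax on buyers shifts demand to D = 154 − 6(P + 6) = 118 - 6P.
118 - 6P = -86 + 7.5P gives seller price Ps = 136/9; buyers pay Pb = 136/9 + 6 = 190/9.
New quantity: Q = 154 − 6(190/9) = 82/3.
Revenue = 6 × 82/3 = 164.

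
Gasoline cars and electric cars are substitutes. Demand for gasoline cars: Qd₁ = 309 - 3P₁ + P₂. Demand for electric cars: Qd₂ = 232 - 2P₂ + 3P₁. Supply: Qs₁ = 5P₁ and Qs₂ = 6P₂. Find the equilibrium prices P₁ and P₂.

P₁ = 2704/61, P₂ = 2783/61

Market 1: 309 - 3P₁ + P₂ = 5P₁ → 8P₁ - P₂ = 309.
Market 2: 8P₂ - 3P₁ = 232.
Eliminating P₂: 8×(1) + 1×(2) gives 61P₁ = 2704, so P₁ = 2704/61.
Back-substitute into (2): P₂ = (232 + 3×2704/61) / 8 = 2783/61.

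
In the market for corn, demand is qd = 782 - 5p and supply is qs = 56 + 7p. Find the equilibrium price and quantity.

Set qd = qs: 782 - 5p = 56 + 7p.
726 = 12p, so p* = 60.5.
q* = 782 − 5(60.5) = 479.5.

p* = 60.5, q* = 479.5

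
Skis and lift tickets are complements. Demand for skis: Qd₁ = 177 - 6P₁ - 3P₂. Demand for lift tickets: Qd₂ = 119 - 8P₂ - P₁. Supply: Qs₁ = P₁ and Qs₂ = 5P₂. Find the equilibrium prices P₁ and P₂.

P₁ = 243/11, P₂ = 82/11

Market 1: 177 - 6P₁ - 3P₂ = P₁ → 7P₁ + 3P₂ = 177.
Market 2: 13P₂ + P₁ = 119.
Eliminating P₂: 13×(1) − 3×(2) gives 88P₁ = 1944, so P₁ = 243/11.
Back-substitute into (2): P₂ = (119 − 1×243/11) / 13 = 82/11.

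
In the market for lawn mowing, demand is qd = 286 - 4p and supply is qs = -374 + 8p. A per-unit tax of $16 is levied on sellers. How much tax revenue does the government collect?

Tax revenue = 1120/3

Pre-tax equilibrium: p* = 55, q* = 66.
Tax on sellers shifts supply to qs = -374 + 8(p − 16) = -502 + 8p.
286 - 4p = -502 + 8p gives buyer price pb = 197/3; sellers receive ps = 197/3 − 16 = 149/3.
New quantity: q = 286 − 4(197/3) = 70/3.
Revenue = 16 × 70/3 = 1120/3.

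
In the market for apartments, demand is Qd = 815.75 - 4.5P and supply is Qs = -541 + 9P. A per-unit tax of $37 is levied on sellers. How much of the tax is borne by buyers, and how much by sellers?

Pre-tax equilibrium: P* = 100.5, Q* = 363.5.
Tax on sellers shifts supply to Qs = -541 + 9(P − 37) = -874 + 9P.
815.75 - 4.5P = -874 + 9P gives buyer price Pb = 751/6; sellers receive Ps = 751/6 − 37 = 529/6.
New quantity: Q = 815.75 − 4.5(751/6) = 252.5.
Buyer burden = 751/6 − 100.5 = 74/3; seller burden = 100.5 − 529/6 = 37/3.

Buyers bear 74/3, sellers bear 37/3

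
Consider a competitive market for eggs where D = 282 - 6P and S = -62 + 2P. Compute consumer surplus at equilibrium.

Consumer surplus = 48

Equilibrium: 282 - 6P = -62 + 2P gives P* = 43, Q* = 24.
Demand choke price (D = 0): P = 47.
CS = ½(47 − 43)(24) = 48.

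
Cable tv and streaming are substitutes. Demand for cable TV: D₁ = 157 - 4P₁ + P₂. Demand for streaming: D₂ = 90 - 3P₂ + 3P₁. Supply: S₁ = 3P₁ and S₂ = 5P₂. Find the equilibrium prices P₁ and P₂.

Market 1: 157 - 4P₁ + P₂ = 3P₁ → 7P₁ - P₂ = 157.
Market 2: 8P₂ - 3P₁ = 90.
Eliminating P₂: 8×(1) + 1×(2) gives 53P₁ = 1346, so P₁ = 1346/53.
Back-substitute into (2): P₂ = (90 + 3×1346/53) / 8 = 1101/53.

P₁ = 1346/53, P₂ = 1101/53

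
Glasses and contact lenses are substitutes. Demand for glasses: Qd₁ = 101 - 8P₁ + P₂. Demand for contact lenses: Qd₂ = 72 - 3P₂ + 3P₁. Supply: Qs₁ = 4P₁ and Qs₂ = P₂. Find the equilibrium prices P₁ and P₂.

Market 1: 101 - 8P₁ + P₂ = 4P₁ → 12P₁ - P₂ = 101.
Market 2: 4P₂ - 3P₁ = 72.
Eliminating P₂: 4×(1) + 1×(2) gives 45P₁ = 476, so P₁ = 476/45.
Back-substitute into (2): P₂ = (72 + 3×476/45) / 4 = 389/15.

P₁ = 476/45, P₂ = 389/15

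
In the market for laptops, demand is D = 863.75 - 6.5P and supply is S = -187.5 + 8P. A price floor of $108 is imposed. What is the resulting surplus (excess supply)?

Surplus = 514.75

Equilibrium price would be P* = 72.5, so the floor at 108 binds.
At P = 108: D = 161.75, S = 676.5.
Surplus = 676.5 − 161.75 = 514.75.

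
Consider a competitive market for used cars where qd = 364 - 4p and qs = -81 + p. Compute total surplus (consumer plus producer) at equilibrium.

Total surplus = 40

Equilibrium: 364 - 4p = -81 + p gives p* = 89, q* = 8.
Demand choke price: p = 91; supply starts at p = 81.
CS = ½(91 − 89)(8) = 8; PS = ½(89 − 81)(8) = 32.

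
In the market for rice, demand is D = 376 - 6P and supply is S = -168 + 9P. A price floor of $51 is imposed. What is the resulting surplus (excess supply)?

Equilibrium price would be P* = 544/15, so the floor at 51 binds.
At P = 51: D = 70, S = 291.
Surplus = 291 − 70 = 221.

Surplus = 221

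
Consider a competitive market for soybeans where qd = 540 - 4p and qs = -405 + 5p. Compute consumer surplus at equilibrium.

Consumer surplus = 1800

Equilibrium: 540 - 4p = -405 + 5p gives p* = 105, q* = 120.
Demand choke price (qd = 0): p = 135.
CS = ½(135 − 105)(120) = 1800.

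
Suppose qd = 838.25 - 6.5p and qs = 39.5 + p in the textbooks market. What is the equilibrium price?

Set qd = qs: 838.25 - 6.5p = 39.5 + p.
798.75 = 7.5p, so p* = 106.5.
q* = 838.25 − 6.5(106.5) = 146.

p* = 106.5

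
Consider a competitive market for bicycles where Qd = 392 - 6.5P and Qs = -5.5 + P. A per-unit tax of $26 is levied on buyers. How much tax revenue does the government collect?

Tax revenue = 9737/15

Pre-tax equilibrium: P* = 53, Q* = 47.5.
Tax on buyers shifts demand to Qd = 392 − 6.5(P + 26) = 223 - 6.5P.
223 - 6.5P = -5.5 + P gives seller price Ps = 457/15; buyers pay Pb = 457/15 + 26 = 847/15.
New quantity: Q = 392 − 6.5(847/15) = 749/30.
Revenue = 26 × 749/30 = 9737/15.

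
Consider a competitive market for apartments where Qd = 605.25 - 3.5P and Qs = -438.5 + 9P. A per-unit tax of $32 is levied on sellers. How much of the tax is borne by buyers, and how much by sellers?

Buyers bear $23.04, sellers bear $8.96

Pre-tax equilibrium: P* = 83.5, Q* = 313.
Tax on sellers shifts supply to Qs = -438.5 + 9(P − 32) = -726.5 + 9P.
605.25 - 3.5P = -726.5 + 9P gives buyer price Pb = 106.54; sellers receive Ps = 106.54 − 32 = 74.54.
New quantity: Q = 605.25 − 3.5(106.54) = 232.36.
Buyer burden = 106.54 − 83.5 = 23.04; seller burden = 83.5 − 74.54 = 8.96.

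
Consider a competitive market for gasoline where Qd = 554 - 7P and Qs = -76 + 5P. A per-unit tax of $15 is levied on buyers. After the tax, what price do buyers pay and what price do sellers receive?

Buyers pay $58.75, sellers receive $43.75

Pre-tax equilibrium: P* = 52.5, Q* = 186.5.
Tax on buyers shifts demand to Qd = 554 − 7(P + 15) = 449 - 7P.
449 - 7P = -76 + 5P gives seller price Ps = 43.75; buyers pay Pb = 43.75 + 15 = 58.75.
New quantity: Q = 554 − 7(58.75) = 142.75.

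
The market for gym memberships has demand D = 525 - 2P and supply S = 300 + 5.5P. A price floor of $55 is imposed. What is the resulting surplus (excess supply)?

Surplus = 187.5

Equilibrium price would be P* = 30, so the floor at 55 binds.
At P = 55: D = 415, S = 602.5.
Surplus = 602.5 − 415 = 187.5.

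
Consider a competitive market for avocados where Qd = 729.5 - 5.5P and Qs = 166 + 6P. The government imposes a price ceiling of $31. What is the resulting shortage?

Shortage = 207

Equilibrium price would be P* = 49, so the ceiling at 31 binds.
At P = 31: Qd = 729.5 − 5.5(31) = 559, Qs = 166 + 6(31) = 352.
Shortage = 559 − 352 = 207.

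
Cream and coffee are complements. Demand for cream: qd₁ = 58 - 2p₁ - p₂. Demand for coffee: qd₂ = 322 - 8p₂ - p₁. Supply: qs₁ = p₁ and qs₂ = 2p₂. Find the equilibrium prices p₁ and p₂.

Market 1: 58 - 2p₁ - p₂ = p₁ → 3p₁ + p₂ = 58.
Market 2: 10p₂ + p₁ = 322.
Eliminating p₂: 10×(1) − 1×(2) gives 29p₁ = 258, so p₁ = 258/29.
Back-substitute into (2): p₂ = (322 − 1×258/29) / 10 = 908/29.

p₁ = 258/29, p₂ = 908/29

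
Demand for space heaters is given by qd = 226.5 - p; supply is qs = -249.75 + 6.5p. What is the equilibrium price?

p* = 63.5

Set qd = qs: 226.5 - p = -249.75 + 6.5p.
476.25 = 7.5p, so p* = 63.5.
q* = 226.5 − 1(63.5) = 163.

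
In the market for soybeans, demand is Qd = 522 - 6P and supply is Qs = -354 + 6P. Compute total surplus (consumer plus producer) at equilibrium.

Total surplus = 1176

Equilibrium: 522 - 6P = -354 + 6P gives P* = 73, Q* = 84.
Demand choke price: P = 87; supply starts at P = 59.
CS = ½(87 − 73)(84) = 588; PS = ½(73 − 59)(84) = 588.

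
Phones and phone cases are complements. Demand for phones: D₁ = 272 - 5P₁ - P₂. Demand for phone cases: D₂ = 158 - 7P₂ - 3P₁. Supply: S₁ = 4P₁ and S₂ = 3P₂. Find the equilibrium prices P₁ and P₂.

P₁ = 854/29, P₂ = 202/29

Market 1: 272 - 5P₁ - P₂ = 4P₁ → 9P₁ + P₂ = 272.
Market 2: 10P₂ + 3P₁ = 158.
Eliminating P₂: 10×(1) − 1×(2) gives 87P₁ = 2562, so P₁ = 854/29.
Back-substitute into (2): P₂ = (158 − 3×854/29) / 10 = 202/29.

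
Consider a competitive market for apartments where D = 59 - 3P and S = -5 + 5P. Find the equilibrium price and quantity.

P* = 8, Q* = 35

Set D = S: 59 - 3P = -5 + 5P.
64 = 8P, so P* = 8.
Q* = 59 − 3(8) = 35.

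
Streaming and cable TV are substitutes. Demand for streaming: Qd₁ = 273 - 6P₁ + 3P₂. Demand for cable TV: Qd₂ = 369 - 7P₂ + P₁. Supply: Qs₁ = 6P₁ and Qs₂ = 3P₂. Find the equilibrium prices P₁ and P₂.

Market 1: 273 - 6P₁ + 3P₂ = 6P₁ → 12P₁ - 3P₂ = 273.
Market 2: 10P₂ - P₁ = 369.
Eliminating P₂: 10×(1) + 3×(2) gives 117P₁ = 3837, so P₁ = 1279/39.
Back-substitute into (2): P₂ = (369 + 1×1279/39) / 10 = 1567/39.

P₁ = 1279/39, P₂ = 1567/39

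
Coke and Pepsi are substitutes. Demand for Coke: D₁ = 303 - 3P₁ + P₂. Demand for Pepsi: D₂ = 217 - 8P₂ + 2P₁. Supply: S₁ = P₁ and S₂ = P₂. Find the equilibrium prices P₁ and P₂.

P₁ = 1472/17, P₂ = 737/17

Market 1: 303 - 3P₁ + P₂ = P₁ → 4P₁ - P₂ = 303.
Market 2: 9P₂ - 2P₁ = 217.
Eliminating P₂: 9×(1) + 1×(2) gives 34P₁ = 2944, so P₁ = 1472/17.
Back-substitute into (2): P₂ = (217 + 2×1472/17) / 9 = 737/17.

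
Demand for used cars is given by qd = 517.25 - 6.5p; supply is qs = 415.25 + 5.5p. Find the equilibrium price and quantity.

Set qd = qs: 517.25 - 6.5p = 415.25 + 5.5p.
102 = 12p, so p* = 8.5.
q* = 517.25 − 6.5(8.5) = 462.

p* = 8.5, q* = 462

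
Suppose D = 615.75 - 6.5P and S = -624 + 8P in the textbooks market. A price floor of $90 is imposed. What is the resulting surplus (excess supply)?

Surplus = 65.25

Equilibrium price would be P* = 85.5, so the floor at 90 binds.
At P = 90: D = 30.75, S = 96.
Surplus = 96 − 30.75 = 65.25.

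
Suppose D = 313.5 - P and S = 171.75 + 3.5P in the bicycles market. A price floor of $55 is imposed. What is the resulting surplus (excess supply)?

Equilibrium price would be P* = 31.5, so the floor at 55 binds.
At P = 55: D = 258.5, S = 364.25.
Surplus = 364.25 − 258.5 = 105.75.

Surplus = 105.75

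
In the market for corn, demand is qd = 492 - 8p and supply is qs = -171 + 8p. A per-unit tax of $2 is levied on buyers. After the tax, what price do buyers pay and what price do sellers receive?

Buyers pay $42.4375, sellers receive $40.4375

Pre-tax equilibrium: p* = 41.4375, q* = 160.5.
Tax on buyers shifts demand to qd = 492 − 8(p + 2) = 476 - 8p.
476 - 8p = -171 + 8p gives seller price ps = 40.4375; buyers pay pb = 40.4375 + 2 = 42.4375.
New quantity: q = 492 − 8(42.4375) = 152.5.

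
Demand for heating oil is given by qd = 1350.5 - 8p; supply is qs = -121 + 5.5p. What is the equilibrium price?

p* = 109

Set qd = qs: 1350.5 - 8p = -121 + 5.5p.
1471.5 = 13.5p, so p* = 109.
q* = 1350.5 − 8(109) = 478.5.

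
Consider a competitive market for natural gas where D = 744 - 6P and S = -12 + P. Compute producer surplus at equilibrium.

Producer surplus = 4608

Equilibrium: 744 - 6P = -12 + P gives P* = 108, Q* = 96.
Supply starts at P = 12 (where S = 0).
PS = ½(108 − 12)(96) = 4608.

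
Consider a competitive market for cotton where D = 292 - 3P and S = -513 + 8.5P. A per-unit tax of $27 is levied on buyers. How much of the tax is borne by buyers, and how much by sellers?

Pre-tax equilibrium: P* = 70, Q* = 82.
Tax on buyers shifts demand to D = 292 − 3(P + 27) = 211 - 3P.
211 - 3P = -513 + 8.5P gives seller price Ps = 1448/23; buyers pay Pb = 1448/23 + 27 = 2069/23.
New quantity: Q = 292 − 3(2069/23) = 509/23.
Buyer burden = 2069/23 − 70 = 459/23; seller burden = 70 − 1448/23 = 162/23.

Buyers bear 459/23, sellers bear 162/23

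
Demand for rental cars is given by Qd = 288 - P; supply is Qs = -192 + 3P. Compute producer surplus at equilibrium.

Producer surplus = 4704

Equilibrium: 288 - P = -192 + 3P gives P* = 120, Q* = 168.
Supply starts at P = 64 (where Qs = 0).
PS = ½(120 − 64)(168) = 4704.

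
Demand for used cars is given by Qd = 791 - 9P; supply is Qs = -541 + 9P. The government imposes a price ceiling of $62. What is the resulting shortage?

Shortage = 216

Equilibrium price would be P* = 74, so the ceiling at 62 binds.
At P = 62: Qd = 791 − 9(62) = 233, Qs = -541 + 9(62) = 17.
Shortage = 233 − 17 = 216.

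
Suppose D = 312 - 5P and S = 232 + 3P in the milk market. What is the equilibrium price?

Set D = S: 312 - 5P = 232 + 3P.
80 = 8P, so P* = 10.
Q* = 312 − 5(10) = 262.

P* = 10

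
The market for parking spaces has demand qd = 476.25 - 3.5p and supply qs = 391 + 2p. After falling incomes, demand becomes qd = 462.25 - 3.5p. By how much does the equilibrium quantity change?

Δq = -56/11

Original equilibrium: p* = 15.5, q* = 422.
New equilibrium: 462.25 - 3.5p = 391 + 2p, so 71.25 = 5.5p and p' = 285/22; q' = 462.25 − 3.5(285/22) = 4586/11.
Change in quantity: 4586/11 − 422 = -56/11.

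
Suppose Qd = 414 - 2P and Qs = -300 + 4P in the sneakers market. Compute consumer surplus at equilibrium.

Equilibrium: 414 - 2P = -300 + 4P gives P* = 119, Q* = 176.
Demand choke price (Qd = 0): P = 207.
CS = ½(207 − 119)(176) = 7744.

Consumer surplus = 7744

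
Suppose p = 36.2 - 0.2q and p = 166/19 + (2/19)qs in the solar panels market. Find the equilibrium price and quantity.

Set the two price expressions equal: 36.2 - 0.2q = 166/19 + (2/19)q.
2609/95 = (29/95)q, so q* = 2609/29.
p* = 36.2 − (0.2)(2609/29) = 528/29.

p* = 528/29, q* = 2609/29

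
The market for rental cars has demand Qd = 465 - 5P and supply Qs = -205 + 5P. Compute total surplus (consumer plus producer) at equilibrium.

Equilibrium: 465 - 5P = -205 + 5P gives P* = 67, Q* = 130.
Demand choke price: P = 93; supply starts at P = 41.
CS = ½(93 − 67)(130) = 1690; PS = ½(67 − 41)(130) = 1690.

Total surplus = 3380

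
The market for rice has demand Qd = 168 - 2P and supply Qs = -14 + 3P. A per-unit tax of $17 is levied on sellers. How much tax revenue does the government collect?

Pre-tax equilibrium: P* = 36.4, Q* = 95.2.
Tax on sellers shifts supply to Qs = -14 + 3(P − 17) = -65 + 3P.
168 - 2P = -65 + 3P gives buyer price Pb = 46.6; sellers receive Ps = 46.6 − 17 = 29.6.
New quantity: Q = 168 − 2(46.6) = 74.8.
Revenue = 17 × 74.8 = 1271.6.

Tax revenue = 1271.6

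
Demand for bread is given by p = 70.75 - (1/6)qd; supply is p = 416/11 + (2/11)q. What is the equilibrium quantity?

q* = 94.5

Set the two price expressions equal: 70.75 - (1/6)q = 416/11 + (2/11)q.
1449/44 = (23/66)q, so q* = 94.5.
p* = 70.75 − (1/6)(94.5) = 55.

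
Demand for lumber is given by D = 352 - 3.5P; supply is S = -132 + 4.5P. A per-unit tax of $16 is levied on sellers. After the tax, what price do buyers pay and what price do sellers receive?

Buyers pay $69.5, sellers receive $53.5

Pre-tax equilibrium: P* = 60.5, Q* = 140.25.
Tax on sellers shifts supply to S = -132 + 4.5(P − 16) = -204 + 4.5P.
352 - 3.5P = -204 + 4.5P gives buyer price Pb = 69.5; sellers receive Ps = 69.5 − 16 = 53.5.
New quantity: Q = 352 − 3.5(69.5) = 108.75.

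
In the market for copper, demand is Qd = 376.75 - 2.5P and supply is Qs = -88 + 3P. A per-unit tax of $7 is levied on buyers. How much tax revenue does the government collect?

Pre-tax equilibrium: P* = 84.5, Q* = 165.5.
Tax on buyers shifts demand to Qd = 376.75 − 2.5(P + 7) = 359.25 - 2.5P.
359.25 - 2.5P = -88 + 3P gives seller price Ps = 1789/22; buyers pay Pb = 1789/22 + 7 = 1943/22.
New quantity: Q = 376.75 − 2.5(1943/22) = 3431/22.
Revenue = 7 × 3431/22 = 24017/22.

Tax revenue = 24017/22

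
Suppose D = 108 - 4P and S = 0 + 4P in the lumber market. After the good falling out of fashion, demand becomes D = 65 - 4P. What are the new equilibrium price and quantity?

P' = 8.125, Q' = 32.5

Original equilibrium: P* = 13.5, Q* = 54.
New equilibrium: 65 - 4P = 0 + 4P, so 65 = 8P and P' = 8.125; Q' = 65 − 4(8.125) = 32.5.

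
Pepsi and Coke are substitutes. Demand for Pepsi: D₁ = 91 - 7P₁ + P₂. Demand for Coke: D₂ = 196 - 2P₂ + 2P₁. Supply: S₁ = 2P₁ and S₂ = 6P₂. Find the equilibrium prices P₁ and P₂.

Market 1: 91 - 7P₁ + P₂ = 2P₁ → 9P₁ - P₂ = 91.
Market 2: 8P₂ - 2P₁ = 196.
Eliminating P₂: 8×(1) + 1×(2) gives 70P₁ = 924, so P₁ = 13.2.
Back-substitute into (2): P₂ = (196 + 2×13.2) / 8 = 27.8.

P₁ = 13.2, P₂ = 27.8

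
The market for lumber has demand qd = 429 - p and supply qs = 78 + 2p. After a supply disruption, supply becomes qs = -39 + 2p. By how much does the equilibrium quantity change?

Original equilibrium: p* = 117, q* = 312.
New equilibrium: 429 - p = -39 + 2p, so 468 = 3p and p' = 156; q' = 429 − 1(156) = 273.
Change in quantity: 273 − 312 = -39.

Δq = -39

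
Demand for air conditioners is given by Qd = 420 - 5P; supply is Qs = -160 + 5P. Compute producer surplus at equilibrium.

Equilibrium: 420 - 5P = -160 + 5P gives P* = 58, Q* = 130.
Supply starts at P = 32 (where Qs = 0).
PS = ½(58 − 32)(130) = 1690.

Producer surplus = 1690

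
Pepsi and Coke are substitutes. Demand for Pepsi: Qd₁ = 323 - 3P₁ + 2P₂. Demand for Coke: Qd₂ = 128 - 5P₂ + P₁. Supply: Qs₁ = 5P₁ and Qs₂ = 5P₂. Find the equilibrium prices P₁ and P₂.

P₁ = 581/13, P₂ = 449/26

Market 1: 323 - 3P₁ + 2P₂ = 5P₁ → 8P₁ - 2P₂ = 323.
Market 2: 10P₂ - P₁ = 128.
Eliminating P₂: 10×(1) + 2×(2) gives 78P₁ = 3486, so P₁ = 581/13.
Back-substitute into (2): P₂ = (128 + 1×581/13) / 10 = 449/26.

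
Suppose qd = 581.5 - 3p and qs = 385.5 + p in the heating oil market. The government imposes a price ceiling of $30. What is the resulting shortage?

Shortage = 76

Equilibrium price would be p* = 49, so the ceiling at 30 binds.
At p = 30: qd = 581.5 − 3(30) = 491.5, qs = 385.5 + 1(30) = 415.5.
Shortage = 491.5 − 415.5 = 76.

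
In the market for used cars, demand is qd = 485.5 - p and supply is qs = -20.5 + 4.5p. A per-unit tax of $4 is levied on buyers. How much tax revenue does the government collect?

Pre-tax equilibrium: p* = 92, q* = 393.5.
Tax on buyers shifts demand to qd = 485.5 − 1(p + 4) = 481.5 - p.
481.5 - p = -20.5 + 4.5p gives seller price ps = 1004/11; buyers pay pb = 1004/11 + 4 = 1048/11.
New quantity: q = 485.5 − 1(1048/11) = 8585/22.
Revenue = 4 × 8585/22 = 17170/11.

Tax revenue = 17170/11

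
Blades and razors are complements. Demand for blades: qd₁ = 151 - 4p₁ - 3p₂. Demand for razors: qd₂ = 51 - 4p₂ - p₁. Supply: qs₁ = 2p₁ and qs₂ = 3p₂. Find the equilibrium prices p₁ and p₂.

Market 1: 151 - 4p₁ - 3p₂ = 2p₁ → 6p₁ + 3p₂ = 151.
Market 2: 7p₂ + p₁ = 51.
Eliminating p₂: 7×(1) − 3×(2) gives 39p₁ = 904, so p₁ = 904/39.
Back-substitute into (2): p₂ = (51 − 1×904/39) / 7 = 155/39.

p₁ = 904/39, p₂ = 155/39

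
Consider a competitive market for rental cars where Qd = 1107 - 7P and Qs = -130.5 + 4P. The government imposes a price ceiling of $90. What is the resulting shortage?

Shortage = 247.5

Equilibrium price would be P* = 112.5, so the ceiling at 90 binds.
At P = 90: Qd = 1107 − 7(90) = 477, Qs = -130.5 + 4(90) = 229.5.
Shortage = 477 − 229.5 = 247.5.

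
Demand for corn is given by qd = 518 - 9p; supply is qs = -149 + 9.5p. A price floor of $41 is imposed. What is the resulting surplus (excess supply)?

Equilibrium price would be p* = 1334/37, so the floor at 41 binds.
At p = 41: qd = 149, qs = 240.5.
Surplus = 240.5 − 149 = 91.5.

Surplus = 91.5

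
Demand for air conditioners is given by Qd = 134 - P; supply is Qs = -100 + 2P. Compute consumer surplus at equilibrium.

Consumer surplus = 1568

Equilibrium: 134 - P = -100 + 2P gives P* = 78, Q* = 56.
Demand choke price (Qd = 0): P = 134.
CS = ½(134 − 78)(56) = 1568.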